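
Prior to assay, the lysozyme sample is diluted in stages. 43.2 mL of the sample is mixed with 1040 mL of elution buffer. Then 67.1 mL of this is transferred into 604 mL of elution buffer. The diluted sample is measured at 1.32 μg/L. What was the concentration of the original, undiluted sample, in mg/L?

0.331 mg/L

Overall dilution factor = 25.07 × 10.00 = 251.
Original = 1.32 μg/L × 251 = 331 μg/L = 0.331 mg/L.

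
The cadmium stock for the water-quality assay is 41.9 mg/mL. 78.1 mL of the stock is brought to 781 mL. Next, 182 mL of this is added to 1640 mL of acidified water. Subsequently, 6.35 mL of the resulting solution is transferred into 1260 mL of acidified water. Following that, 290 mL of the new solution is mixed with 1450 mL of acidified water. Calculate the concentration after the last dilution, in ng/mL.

Overall dilution factor = 10 × 10.01 × 199.4 × 6 = 1.20 × 10⁵.
41.9 mg/mL / 1.20 × 10⁵ = 3.50 × 10⁻⁴ mg/mL = 350 ng/mL.

350 ng/mL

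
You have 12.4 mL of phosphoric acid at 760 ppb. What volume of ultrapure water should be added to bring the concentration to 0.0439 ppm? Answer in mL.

202 mL

0.0439 ppm = 43.9 ppb.
V₂ = C₁V₁/C₂ = 760 × 12.4 / 43.9 = 215 mL.
Diluent to add = V₂ − V₁ = 215 − 12.4 = 202 mL.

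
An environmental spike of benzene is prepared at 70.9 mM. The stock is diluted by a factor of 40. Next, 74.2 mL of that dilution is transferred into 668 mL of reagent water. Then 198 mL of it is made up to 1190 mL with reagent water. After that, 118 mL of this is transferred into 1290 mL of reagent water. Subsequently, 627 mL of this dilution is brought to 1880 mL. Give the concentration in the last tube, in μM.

Overall dilution factor = 40 × 10.00 × 6.010 × 11.93 × 2.998 = 8.60 × 10⁴.
70.9 mM / 8.60 × 10⁴ = 8.24 × 10⁻⁴ mM = 0.824 μM.

0.824 μM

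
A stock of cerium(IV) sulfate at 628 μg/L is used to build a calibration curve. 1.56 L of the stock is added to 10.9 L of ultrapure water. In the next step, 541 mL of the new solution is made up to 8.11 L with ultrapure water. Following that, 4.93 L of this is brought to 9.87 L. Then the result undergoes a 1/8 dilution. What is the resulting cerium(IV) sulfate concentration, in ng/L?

Overall dilution factor = 7.987 × 14.99 × 2.002 × 8 = 1918.
628 μg/L / 1918 = 0.327 μg/L = 327 ng/L.

327 ng/L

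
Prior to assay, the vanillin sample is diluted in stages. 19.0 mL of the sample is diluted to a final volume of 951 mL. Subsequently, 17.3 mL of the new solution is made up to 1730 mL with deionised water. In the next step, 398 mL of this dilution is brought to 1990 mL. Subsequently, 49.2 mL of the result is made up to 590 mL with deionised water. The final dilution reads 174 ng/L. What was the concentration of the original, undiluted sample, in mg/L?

Overall dilution factor = 50.05 × 100 × 5 × 11.99 = 3.00 × 10⁵.
Original = 174 ng/L × 3.00 × 10⁵ = 5.22 × 10⁷ ng/L = 52.2 mg/L.

52.2 mg/L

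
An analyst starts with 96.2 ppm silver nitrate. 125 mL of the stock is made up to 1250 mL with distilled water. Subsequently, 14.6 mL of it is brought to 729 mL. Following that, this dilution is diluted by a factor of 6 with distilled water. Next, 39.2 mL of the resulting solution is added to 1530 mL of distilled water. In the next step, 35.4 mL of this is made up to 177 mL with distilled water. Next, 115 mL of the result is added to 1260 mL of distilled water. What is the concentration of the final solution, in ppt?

Overall dilution factor = 10 × 49.93 × 6 × 40.03 × 5 × 11.96 = 7.17 × 10⁶.
96.2 ppm / 7.17 × 10⁶ = 1.34 × 10⁻⁵ ppm = 13.4 ppt.

13.4 ppt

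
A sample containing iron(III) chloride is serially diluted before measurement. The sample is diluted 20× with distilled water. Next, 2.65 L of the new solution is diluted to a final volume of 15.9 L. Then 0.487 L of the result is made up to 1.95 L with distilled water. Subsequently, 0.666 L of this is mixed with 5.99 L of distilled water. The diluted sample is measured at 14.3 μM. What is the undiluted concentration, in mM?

Overall dilution factor = 20 × 6 × 4.004 × 9.994 = 4802.
Original = 14.3 μM × 4802 = 6.87 × 10⁴ μM = 68.7 mM.

68.7 mM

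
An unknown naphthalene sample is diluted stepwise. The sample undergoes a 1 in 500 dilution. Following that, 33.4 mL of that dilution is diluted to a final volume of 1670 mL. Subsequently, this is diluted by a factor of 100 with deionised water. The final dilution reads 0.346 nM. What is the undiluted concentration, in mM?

Overall dilution factor = 500 × 50 × 100 = 2.50 × 10⁶.
Original = 0.346 nM × 2.50 × 10⁶ = 8.65 × 10⁵ nM = 0.865 mM.

0.865 mM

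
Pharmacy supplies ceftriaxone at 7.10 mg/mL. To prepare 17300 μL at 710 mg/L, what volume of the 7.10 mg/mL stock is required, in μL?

1730 μL

710 mg/L = 0.710 mg/mL.
V₁ = C₂V₂/C₁ = 0.710 × 17300 / 7.10 = 1730 μL.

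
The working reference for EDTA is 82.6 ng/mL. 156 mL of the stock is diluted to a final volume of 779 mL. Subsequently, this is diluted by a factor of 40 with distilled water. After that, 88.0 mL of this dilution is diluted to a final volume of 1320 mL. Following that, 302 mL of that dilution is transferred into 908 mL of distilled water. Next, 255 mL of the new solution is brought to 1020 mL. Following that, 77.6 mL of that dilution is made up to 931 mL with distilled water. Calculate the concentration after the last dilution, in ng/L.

0.143 ng/L

Overall dilution factor = 4.994 × 40 × 15 × 4.007 × 4 × 12.00 = 5.76 × 10⁵.
82.6 ng/mL / 5.76 × 10⁵ = 1.43 × 10⁻⁴ ng/mL = 0.143 ng/L.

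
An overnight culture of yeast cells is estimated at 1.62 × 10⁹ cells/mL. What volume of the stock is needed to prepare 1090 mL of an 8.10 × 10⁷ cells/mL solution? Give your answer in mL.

V₁ = C₂V₂/C₁ = 8.10 × 10⁷ × 1090 / 1.62 × 10⁹ = 54.5 mL.

54.5 mL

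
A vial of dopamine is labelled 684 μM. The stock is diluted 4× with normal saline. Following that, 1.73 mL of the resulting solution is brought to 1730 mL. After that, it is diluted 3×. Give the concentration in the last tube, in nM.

Overall dilution factor = 4 × 1000 × 3 = 1.20 × 10⁴.
684 μM / 1.20 × 10⁴ = 0.0570 μM = 57.0 nM.

57.0 nM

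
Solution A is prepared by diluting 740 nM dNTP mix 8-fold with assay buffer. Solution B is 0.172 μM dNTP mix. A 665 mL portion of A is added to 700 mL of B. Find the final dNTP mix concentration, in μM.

C_A = 740 nM / 8 = 92.5 nM.
C_B = 0.172 μM = 172 nM.
C_mix = (C_A·V_A + C_B·V_B)/(V_A + V_B) = (92.5×665 + 172×700) / 1365 = 133 nM = 0.133 μM.

0.133 μM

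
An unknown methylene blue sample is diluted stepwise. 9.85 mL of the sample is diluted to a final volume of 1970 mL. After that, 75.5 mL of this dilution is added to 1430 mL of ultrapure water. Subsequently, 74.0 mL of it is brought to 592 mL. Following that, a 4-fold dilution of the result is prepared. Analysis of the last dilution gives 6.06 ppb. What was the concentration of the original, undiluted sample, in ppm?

773 ppm

Overall dilution factor = 200 × 19.94 × 8 × 4 = 1.28 × 10⁵.
Original = 6.06 ppb × 1.28 × 10⁵ = 7.73 × 10⁵ ppb = 773 ppm.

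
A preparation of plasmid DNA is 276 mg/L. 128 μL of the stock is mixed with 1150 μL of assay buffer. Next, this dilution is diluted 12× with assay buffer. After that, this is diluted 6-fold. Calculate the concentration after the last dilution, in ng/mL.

384 ng/mL

Overall dilution factor = 9.984 × 12 × 6 = 719.
276 mg/L / 719 = 0.384 mg/L = 384 ng/mL.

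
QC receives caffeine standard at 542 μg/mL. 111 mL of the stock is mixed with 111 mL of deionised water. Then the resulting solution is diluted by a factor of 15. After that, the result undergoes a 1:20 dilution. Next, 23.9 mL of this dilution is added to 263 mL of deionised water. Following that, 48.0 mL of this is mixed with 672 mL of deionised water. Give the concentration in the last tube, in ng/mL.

5.02 ng/mL

Overall dilution factor = 2 × 15 × 20 × 12.00 × 15 = 1.08 × 10⁵.
542 μg/mL / 1.08 × 10⁵ = 5.02 × 10⁻³ μg/mL = 5.02 ng/mL.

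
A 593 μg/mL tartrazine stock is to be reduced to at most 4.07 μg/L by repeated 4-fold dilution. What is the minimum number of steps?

Need 4ⁿ ≥ 1.46 × 10⁵, so n ≥ log(1.46 × 10⁵)/log(4) = 8.58.
Minimum whole steps: n = 9.

9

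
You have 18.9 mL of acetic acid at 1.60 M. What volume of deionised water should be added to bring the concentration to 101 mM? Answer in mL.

281 mL

101 mM = 0.101 M.
V₂ = C₁V₁/C₂ = 1.60 × 18.9 / 0.101 = 299 mL.
Diluent to add = V₂ − V₁ = 299 − 18.9 = 281 mL.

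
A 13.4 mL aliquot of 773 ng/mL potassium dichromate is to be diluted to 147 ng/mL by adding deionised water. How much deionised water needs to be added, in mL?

57.1 mL

V₂ = C₁V₁/C₂ = 773 × 13.4 / 147 = 70.5 mL.
Diluent to add = V₂ − V₁ = 70.5 − 13.4 = 57.1 mL.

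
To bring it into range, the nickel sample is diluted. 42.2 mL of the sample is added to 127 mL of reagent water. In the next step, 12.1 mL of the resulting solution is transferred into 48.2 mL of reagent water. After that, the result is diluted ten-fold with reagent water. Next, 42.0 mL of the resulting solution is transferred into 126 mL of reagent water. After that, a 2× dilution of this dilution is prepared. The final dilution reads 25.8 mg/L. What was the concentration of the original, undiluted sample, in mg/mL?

41.2 mg/mL

Overall dilution factor = 4.009 × 4.983 × 10 × 4 × 2 = 1598.
Original = 25.8 mg/L × 1598 = 4.12 × 10⁴ mg/L = 41.2 mg/mL.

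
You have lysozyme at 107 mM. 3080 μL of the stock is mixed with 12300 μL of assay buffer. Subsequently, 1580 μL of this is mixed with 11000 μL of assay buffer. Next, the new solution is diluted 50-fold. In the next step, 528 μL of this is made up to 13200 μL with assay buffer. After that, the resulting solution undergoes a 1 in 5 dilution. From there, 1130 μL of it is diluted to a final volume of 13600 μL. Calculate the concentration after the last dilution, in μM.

Overall dilution factor = 4.994 × 7.962 × 50 × 25 × 5 × 12.04 = 2.99 × 10⁶.
107 mM / 2.99 × 10⁶ = 3.58 × 10⁻⁵ mM = 0.0358 μM.

0.0358 μM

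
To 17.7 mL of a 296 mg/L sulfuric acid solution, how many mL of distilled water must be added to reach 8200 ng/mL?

8200 ng/mL = 8.20 mg/L.
V₂ = C₁V₁/C₂ = 296 × 17.7 / 8.20 = 639 mL.
Diluent to add = V₂ − V₁ = 639 − 17.7 = 621 mL.

621 mL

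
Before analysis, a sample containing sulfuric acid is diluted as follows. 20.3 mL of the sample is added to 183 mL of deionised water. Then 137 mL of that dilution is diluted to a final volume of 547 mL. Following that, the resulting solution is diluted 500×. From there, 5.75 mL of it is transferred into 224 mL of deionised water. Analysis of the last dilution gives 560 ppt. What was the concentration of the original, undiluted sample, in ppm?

447 ppm

Overall dilution factor = 10.01 × 3.993 × 500 × 39.96 = 7.99 × 10⁵.
Original = 560 ppt × 7.99 × 10⁵ = 4.47 × 10⁸ ppt = 447 ppm.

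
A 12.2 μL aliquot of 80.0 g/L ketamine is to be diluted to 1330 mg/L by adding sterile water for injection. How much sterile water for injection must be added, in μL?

1330 mg/L = 1.33 g/L.
V₂ = C₁V₁/C₂ = 80.0 × 12.2 / 1.33 = 734 μL.
Diluent to add = V₂ − V₁ = 734 − 12.2 = 722 μL.

722 μL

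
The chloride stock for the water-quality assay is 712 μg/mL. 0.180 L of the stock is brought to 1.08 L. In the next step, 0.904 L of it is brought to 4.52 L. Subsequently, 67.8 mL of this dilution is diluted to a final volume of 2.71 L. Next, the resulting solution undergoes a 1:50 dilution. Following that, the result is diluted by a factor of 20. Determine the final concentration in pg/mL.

Overall dilution factor = 6 × 5 × 39.97 × 50 × 20 = 1.20 × 10⁶.
712 μg/mL / 1.20 × 10⁶ = 5.94 × 10⁻⁴ μg/mL = 594 pg/mL.

594 pg/mL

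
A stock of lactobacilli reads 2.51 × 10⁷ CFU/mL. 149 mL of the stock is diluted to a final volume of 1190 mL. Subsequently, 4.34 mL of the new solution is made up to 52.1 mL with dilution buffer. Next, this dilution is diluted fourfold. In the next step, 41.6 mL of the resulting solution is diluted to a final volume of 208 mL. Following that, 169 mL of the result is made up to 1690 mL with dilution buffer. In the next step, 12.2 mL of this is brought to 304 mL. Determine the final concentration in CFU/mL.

Overall dilution factor = 7.987 × 12.00 × 4 × 5 × 10 × 24.92 = 4.78 × 10⁵.
2.51 × 10⁷ CFU/mL / 4.78 × 10⁵ = 52.5 CFU/mL.

52.5 CFU/mL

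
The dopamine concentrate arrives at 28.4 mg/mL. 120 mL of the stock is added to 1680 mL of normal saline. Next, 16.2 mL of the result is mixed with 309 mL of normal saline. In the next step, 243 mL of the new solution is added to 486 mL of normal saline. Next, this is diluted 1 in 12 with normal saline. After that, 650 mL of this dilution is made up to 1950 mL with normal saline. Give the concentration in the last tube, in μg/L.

Overall dilution factor = 15 × 20.07 × 3 × 12 × 3 = 3.25 × 10⁴.
28.4 mg/mL / 3.25 × 10⁴ = 8.73 × 10⁻⁴ mg/mL = 873 μg/L.

873 μg/L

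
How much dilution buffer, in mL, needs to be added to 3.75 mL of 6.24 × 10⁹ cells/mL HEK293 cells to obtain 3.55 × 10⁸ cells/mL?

V₂ = C₁V₁/C₂ = 6.24 × 10⁹ × 3.75 / 3.55 × 10⁸ = 65.9 mL.
Diluent to add = V₂ − V₁ = 65.9 − 3.75 = 62.2 mL.

62.2 mL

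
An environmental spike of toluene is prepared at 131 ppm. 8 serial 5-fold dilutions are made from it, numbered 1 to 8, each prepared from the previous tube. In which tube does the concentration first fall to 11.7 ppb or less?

tube 6

Tube n has concentration 131 ppm / 5ⁿ.
Need 5ⁿ ≥ 131 ppm / 11.7 ppb = 1.12 × 10⁴, so n ≥ 5.79.
First such tube: n = 6.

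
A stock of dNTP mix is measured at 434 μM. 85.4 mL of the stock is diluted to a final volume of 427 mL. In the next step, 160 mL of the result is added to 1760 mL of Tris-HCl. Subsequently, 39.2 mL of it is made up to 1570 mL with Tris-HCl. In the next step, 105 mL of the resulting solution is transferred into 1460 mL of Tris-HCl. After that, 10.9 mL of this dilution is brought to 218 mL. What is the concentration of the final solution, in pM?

606 pM

Overall dilution factor = 5 × 12 × 40.05 × 14.90 × 20 = 7.16 × 10⁵.
434 μM / 7.16 × 10⁵ = 6.06 × 10⁻⁴ μM = 606 pM.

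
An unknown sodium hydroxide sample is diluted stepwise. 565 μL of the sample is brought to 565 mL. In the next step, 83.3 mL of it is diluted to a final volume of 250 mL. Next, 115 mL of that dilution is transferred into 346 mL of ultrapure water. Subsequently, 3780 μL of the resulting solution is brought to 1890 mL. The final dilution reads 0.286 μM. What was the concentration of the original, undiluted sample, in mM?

1720 mM

Overall dilution factor = 1000 × 3.001 × 4.009 × 500 = 6.02 × 10⁶.
Original = 0.286 μM × 6.02 × 10⁶ = 1.72 × 10⁶ μM = 1720 mM.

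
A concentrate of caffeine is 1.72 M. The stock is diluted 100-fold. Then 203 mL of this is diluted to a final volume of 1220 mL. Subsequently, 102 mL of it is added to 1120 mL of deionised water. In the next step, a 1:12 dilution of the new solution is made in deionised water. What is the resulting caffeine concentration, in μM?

Overall dilution factor = 100 × 6.010 × 11.98 × 12 = 8.64 × 10⁴.
1.72 M / 8.64 × 10⁴ = 1.99 × 10⁻⁵ M = 19.9 μM.

19.9 μM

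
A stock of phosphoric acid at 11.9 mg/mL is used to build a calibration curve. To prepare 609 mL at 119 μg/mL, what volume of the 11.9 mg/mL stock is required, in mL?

6.09 mL

119 μg/mL = 0.119 mg/mL.
V₁ = C₂V₂/C₁ = 0.119 × 609 / 11.9 = 6.09 mL.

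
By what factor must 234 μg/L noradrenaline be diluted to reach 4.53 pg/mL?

5.17 × 10⁴

Factor = C₀/C_target = 234 μg/L / 4.53 pg/mL = 5.17 × 10⁴.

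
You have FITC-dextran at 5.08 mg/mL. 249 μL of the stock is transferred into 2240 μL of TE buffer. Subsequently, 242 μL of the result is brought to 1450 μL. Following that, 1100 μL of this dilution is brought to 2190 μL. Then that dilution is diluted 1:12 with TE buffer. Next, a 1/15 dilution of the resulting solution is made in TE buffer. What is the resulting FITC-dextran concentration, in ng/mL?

237 ng/mL

Overall dilution factor = 9.996 × 5.992 × 1.991 × 12 × 15 = 2.15 × 10⁴.
5.08 mg/mL / 2.15 × 10⁴ = 2.37 × 10⁻⁴ mg/mL = 237 ng/mL.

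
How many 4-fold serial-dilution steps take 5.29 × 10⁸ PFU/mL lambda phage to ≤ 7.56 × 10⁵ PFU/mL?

Need 4ⁿ ≥ 700, so n ≥ log(700)/log(4) = 4.73.
Minimum whole steps: n = 5.

5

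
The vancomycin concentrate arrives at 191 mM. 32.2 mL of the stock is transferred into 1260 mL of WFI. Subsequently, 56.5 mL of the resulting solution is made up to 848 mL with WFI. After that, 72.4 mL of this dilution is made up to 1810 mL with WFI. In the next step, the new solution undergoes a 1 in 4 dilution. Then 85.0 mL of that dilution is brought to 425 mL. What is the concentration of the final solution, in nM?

Overall dilution factor = 40.13 × 15.01 × 25 × 4 × 5 = 3.01 × 10⁵.
191 mM / 3.01 × 10⁵ = 6.34 × 10⁻⁴ mM = 634 nM.

634 nM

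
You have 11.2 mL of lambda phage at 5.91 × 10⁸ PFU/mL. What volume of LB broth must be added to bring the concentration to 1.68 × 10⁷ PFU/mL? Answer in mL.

V₂ = C₁V₁/C₂ = 5.91 × 10⁸ × 11.2 / 1.68 × 10⁷ = 394 mL.
Diluent to add = V₂ − V₁ = 394 − 11.2 = 383 mL.

383 mL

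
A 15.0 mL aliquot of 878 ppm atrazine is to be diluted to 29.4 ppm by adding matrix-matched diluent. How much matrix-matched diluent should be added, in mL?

V₂ = C₁V₁/C₂ = 878 × 15.0 / 29.4 = 448 mL.
Diluent to add = V₂ − V₁ = 448 − 15.0 = 433 mL.

433 mL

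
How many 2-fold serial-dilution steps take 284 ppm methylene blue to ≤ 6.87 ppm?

6

Need 2ⁿ ≥ 41.3, so n ≥ log(41.3)/log(2) = 5.37.
Minimum whole steps: n = 6.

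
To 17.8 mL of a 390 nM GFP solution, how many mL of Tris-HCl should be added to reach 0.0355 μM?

0.0355 μM = 35.5 nM.
V₂ = C₁V₁/C₂ = 390 × 17.8 / 35.5 = 196 mL.
Diluent to add = V₂ − V₁ = 196 − 17.8 = 178 mL.

178 mL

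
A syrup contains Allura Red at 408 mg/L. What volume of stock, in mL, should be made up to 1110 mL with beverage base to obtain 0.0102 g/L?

0.0102 g/L = 10.2 mg/L.
V₁ = C₂V₂/C₁ = 10.2 × 1110 / 408 = 27.8 mL.

27.8 mL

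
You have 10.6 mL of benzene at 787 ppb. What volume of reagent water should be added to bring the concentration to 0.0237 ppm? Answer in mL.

0.0237 ppm = 23.7 ppb.
V₂ = C₁V₁/C₂ = 787 × 10.6 / 23.7 = 352 mL.
Diluent to add = V₂ − V₁ = 352 − 10.6 = 341 mL.

341 mL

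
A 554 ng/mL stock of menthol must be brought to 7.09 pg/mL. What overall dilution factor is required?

Factor = C₀/C_target = 554 ng/mL / 7.09 pg/mL = 7.81 × 10⁴.

7.81 × 10⁴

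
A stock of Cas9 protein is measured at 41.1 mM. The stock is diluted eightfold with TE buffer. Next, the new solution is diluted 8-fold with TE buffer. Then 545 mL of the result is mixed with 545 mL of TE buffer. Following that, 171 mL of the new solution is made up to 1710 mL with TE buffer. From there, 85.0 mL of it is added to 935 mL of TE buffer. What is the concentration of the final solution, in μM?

Overall dilution factor = 8 × 8 × 2 × 10 × 12 = 1.54 × 10⁴.
41.1 mM / 1.54 × 10⁴ = 2.68 × 10⁻³ mM = 2.68 μM.

2.68 μM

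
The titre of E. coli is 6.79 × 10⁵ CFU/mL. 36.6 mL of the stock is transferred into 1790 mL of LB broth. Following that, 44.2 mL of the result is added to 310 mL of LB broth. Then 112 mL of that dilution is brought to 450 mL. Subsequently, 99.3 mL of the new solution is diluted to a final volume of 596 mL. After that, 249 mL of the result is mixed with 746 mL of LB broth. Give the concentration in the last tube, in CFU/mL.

Overall dilution factor = 49.91 × 8.014 × 4.018 × 6.002 × 3.996 = 3.85 × 10⁴.
6.79 × 10⁵ CFU/mL / 3.85 × 10⁴ = 17.6 CFU/mL.

17.6 CFU/mL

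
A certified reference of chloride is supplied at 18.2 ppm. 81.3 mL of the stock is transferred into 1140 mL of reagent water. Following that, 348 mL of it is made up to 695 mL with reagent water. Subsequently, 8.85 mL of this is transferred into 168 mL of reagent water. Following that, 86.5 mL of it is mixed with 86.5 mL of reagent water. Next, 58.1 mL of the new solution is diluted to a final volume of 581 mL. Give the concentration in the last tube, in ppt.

Overall dilution factor = 15.02 × 1.997 × 19.98 × 2 × 10 = 1.20 × 10⁴.
18.2 ppm / 1.20 × 10⁴ = 1.52 × 10⁻³ ppm = 1520 ppt.

1520 ppt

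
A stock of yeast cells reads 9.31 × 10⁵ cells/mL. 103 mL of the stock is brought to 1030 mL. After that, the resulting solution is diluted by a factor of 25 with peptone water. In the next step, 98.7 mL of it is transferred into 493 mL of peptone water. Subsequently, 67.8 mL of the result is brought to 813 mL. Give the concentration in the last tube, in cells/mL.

Overall dilution factor = 10 × 25 × 5.995 × 11.99 = 1.80 × 10⁴.
9.31 × 10⁵ cells/mL / 1.80 × 10⁴ = 51.8 cells/mL.

51.8 cells/mL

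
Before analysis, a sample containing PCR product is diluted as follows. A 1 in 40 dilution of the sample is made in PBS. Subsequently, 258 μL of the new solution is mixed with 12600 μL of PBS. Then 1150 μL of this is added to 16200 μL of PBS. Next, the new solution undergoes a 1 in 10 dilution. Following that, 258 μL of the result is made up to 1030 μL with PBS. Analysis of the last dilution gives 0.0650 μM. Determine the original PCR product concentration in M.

Overall dilution factor = 40 × 49.84 × 15.09 × 10 × 3.992 = 1.20 × 10⁶.
Original = 0.0650 μM × 1.20 × 10⁶ = 7.80 × 10⁴ μM = 0.0780 M.

0.0780 M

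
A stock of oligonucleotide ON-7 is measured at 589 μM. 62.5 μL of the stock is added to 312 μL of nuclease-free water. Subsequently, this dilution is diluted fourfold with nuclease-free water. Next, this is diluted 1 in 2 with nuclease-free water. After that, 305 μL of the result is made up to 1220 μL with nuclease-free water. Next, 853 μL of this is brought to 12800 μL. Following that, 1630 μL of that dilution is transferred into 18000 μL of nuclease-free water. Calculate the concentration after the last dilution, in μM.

Overall dilution factor = 5.992 × 4 × 2 × 4 × 15.01 × 12.04 = 3.47 × 10⁴.
589 μM / 3.47 × 10⁴ = 0.0170 μM.

0.0170 μM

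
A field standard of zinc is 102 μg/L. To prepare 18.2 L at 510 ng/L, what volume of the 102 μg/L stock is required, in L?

0.0910 L

510 ng/L = 0.510 μg/L.
V₁ = C₂V₂/C₁ = 0.510 × 18.2 / 102 = 0.0910 L.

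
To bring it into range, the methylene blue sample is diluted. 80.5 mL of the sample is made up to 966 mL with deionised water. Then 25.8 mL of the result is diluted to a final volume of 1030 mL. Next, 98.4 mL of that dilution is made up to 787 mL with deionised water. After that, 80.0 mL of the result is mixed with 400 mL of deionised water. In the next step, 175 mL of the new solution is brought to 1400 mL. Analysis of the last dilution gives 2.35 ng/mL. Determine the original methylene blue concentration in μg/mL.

Overall dilution factor = 12 × 39.92 × 7.998 × 6 × 8 = 1.84 × 10⁵.
Original = 2.35 ng/mL × 1.84 × 10⁵ = 4.32 × 10⁵ ng/mL = 432 μg/mL.

432 μg/mL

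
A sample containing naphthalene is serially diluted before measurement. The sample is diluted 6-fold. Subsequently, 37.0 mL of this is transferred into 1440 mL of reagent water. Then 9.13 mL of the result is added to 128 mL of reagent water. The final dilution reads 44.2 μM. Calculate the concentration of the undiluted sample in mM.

159 mM

Overall dilution factor = 6 × 39.92 × 15.02 = 3597.
Original = 44.2 μM × 3597 = 1.59 × 10⁵ μM = 159 mM.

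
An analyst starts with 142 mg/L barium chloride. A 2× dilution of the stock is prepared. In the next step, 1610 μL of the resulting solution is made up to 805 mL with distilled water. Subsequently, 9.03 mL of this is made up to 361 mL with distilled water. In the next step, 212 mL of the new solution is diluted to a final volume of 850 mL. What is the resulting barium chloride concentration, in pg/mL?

886 pg/mL

Overall dilution factor = 2 × 500 × 39.98 × 4.009 = 1.60 × 10⁵.
142 mg/L / 1.60 × 10⁵ = 8.86 × 10⁻⁴ mg/L = 886 pg/mL.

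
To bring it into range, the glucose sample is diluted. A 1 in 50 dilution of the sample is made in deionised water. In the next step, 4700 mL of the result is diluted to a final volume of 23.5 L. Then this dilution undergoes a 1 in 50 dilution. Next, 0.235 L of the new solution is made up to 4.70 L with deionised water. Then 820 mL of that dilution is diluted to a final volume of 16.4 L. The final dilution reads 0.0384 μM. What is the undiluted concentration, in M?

0.192 M

Overall dilution factor = 50 × 5 × 50 × 20 × 20 = 5.00 × 10⁶.
Original = 0.0384 μM × 5.00 × 10⁶ = 1.92 × 10⁵ μM = 0.192 M.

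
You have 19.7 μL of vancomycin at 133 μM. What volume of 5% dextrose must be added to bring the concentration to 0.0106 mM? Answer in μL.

0.0106 mM = 10.6 μM.
V₂ = C₁V₁/C₂ = 133 × 19.7 / 10.6 = 247 μL.
Diluent to add = V₂ − V₁ = 247 − 19.7 = 227 μL.

227 μL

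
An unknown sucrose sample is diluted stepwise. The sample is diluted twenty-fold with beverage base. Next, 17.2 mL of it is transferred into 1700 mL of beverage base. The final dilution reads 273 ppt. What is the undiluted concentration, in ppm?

Overall dilution factor = 20 × 99.84 = 1997.
Original = 273 ppt × 1997 = 5.45 × 10⁵ ppt = 0.545 ppm.

0.545 ppm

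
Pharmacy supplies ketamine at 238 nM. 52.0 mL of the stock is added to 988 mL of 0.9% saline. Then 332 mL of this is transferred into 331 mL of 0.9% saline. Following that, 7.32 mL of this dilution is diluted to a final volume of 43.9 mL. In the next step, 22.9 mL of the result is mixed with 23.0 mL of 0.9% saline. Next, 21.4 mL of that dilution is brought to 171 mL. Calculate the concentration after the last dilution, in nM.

0.0620 nM

Overall dilution factor = 20 × 1.997 × 5.997 × 2.004 × 7.991 = 3836.
238 nM / 3836 = 0.0620 nM.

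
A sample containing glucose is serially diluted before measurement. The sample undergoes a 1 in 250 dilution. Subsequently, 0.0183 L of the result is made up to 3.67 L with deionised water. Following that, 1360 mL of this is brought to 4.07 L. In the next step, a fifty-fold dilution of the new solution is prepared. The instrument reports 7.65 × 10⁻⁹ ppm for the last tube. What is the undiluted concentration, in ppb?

Overall dilution factor = 250 × 200.5 × 2.993 × 50 = 7.50 × 10⁶.
Original = 7.65 × 10⁻⁹ ppm × 7.50 × 10⁶ = 0.0574 ppm = 57.4 ppb.

57.4 ppb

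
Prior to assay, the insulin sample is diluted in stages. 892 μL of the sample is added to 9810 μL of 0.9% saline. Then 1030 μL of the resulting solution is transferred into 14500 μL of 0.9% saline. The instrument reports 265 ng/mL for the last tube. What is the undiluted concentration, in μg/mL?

47.9 μg/mL

Overall dilution factor = 12.00 × 15.08 = 181.
Original = 265 ng/mL × 181 = 4.79 × 10⁴ ng/mL = 47.9 μg/mL.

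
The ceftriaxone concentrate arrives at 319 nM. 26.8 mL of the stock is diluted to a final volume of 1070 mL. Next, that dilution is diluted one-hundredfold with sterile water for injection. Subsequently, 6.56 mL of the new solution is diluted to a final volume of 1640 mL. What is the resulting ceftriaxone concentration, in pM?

Overall dilution factor = 39.93 × 100 × 250 = 9.98 × 10⁵.
319 nM / 9.98 × 10⁵ = 3.20 × 10⁻⁴ nM = 0.320 pM.

0.320 pM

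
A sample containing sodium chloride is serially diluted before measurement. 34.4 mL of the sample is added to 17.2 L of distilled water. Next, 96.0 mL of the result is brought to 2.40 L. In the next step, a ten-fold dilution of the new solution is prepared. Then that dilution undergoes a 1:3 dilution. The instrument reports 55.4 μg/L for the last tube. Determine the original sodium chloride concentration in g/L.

20.8 g/L

Overall dilution factor = 501 × 25 × 10 × 3 = 3.76 × 10⁵.
Original = 55.4 μg/L × 3.76 × 10⁵ = 2.08 × 10⁷ μg/L = 20.8 g/L.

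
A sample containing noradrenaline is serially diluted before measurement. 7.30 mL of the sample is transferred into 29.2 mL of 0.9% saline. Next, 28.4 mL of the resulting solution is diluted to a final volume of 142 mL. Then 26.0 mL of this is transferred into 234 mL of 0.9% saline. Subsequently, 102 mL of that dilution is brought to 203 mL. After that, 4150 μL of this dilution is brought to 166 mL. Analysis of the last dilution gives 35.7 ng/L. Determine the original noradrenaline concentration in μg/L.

711 μg/L

Overall dilution factor = 5 × 5 × 10 × 1.990 × 40 = 1.99 × 10⁴.
Original = 35.7 ng/L × 1.99 × 10⁴ = 7.11 × 10⁵ ng/L = 711 μg/L.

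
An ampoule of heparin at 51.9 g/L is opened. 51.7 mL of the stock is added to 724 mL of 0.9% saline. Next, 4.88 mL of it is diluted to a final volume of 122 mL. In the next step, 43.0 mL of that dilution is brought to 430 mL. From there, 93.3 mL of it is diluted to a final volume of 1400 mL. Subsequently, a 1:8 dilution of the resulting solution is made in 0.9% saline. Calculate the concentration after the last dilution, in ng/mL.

Overall dilution factor = 15.00 × 25 × 10 × 15.01 × 8 = 4.50 × 10⁵.
51.9 g/L / 4.50 × 10⁵ = 1.15 × 10⁻⁴ g/L = 115 ng/mL.

115 ng/mL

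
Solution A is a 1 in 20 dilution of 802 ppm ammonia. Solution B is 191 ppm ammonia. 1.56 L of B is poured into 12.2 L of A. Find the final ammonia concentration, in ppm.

C_A = 802 ppm / 20 = 40.1 ppm.
C_mix = (C_A·V_A + C_B·V_B)/(V_A + V_B) = (40.1×12.2 + 191×1.56) / 13.76 = 57.2 ppm.

57.2 ppm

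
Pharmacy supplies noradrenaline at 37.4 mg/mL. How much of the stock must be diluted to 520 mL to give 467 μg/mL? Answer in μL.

467 μg/mL = 0.467 mg/mL.
V₁ = C₂V₂/C₁ = 0.467 × 520 / 37.4 = 6.49 mL = 6490 μL.

6490 μL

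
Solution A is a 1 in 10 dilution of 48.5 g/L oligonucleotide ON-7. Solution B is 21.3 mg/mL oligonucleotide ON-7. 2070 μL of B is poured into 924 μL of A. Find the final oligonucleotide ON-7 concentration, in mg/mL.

16.2 mg/mL

C_A = 48.5 g/L / 10 = 4.85 g/L.
C_B = 21.3 mg/mL = 21.3 g/L.
C_mix = (C_A·V_A + C_B·V_B)/(V_A + V_B) = (4.85×924 + 21.3×2070) / 2994 = 16.2 g/L = 16.2 mg/mL.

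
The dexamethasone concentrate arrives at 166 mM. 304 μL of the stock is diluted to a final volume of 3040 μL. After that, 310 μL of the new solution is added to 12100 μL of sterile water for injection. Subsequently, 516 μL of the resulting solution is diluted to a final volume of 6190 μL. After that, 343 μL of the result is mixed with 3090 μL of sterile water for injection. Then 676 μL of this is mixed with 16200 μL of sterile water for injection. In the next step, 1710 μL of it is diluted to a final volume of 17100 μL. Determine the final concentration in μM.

Overall dilution factor = 10 × 40.03 × 12.00 × 10.01 × 24.96 × 10 = 1.20 × 10⁷.
166 mM / 1.20 × 10⁷ = 1.38 × 10⁻⁵ mM = 0.0138 μM.

0.0138 μM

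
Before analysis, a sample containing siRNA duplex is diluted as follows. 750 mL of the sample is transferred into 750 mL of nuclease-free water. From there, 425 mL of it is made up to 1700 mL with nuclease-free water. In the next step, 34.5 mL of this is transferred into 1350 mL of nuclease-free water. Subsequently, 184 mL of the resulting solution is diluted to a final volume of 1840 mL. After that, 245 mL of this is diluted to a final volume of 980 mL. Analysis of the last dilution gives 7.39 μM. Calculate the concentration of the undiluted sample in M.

0.0949 M

Overall dilution factor = 2 × 4 × 40.13 × 10 × 4 = 1.28 × 10⁴.
Original = 7.39 μM × 1.28 × 10⁴ = 9.49 × 10⁴ μM = 0.0949 M.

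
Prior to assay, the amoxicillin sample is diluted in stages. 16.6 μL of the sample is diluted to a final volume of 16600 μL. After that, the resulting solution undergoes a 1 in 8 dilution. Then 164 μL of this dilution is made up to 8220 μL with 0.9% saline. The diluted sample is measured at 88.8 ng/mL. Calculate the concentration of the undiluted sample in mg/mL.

Overall dilution factor = 1000 × 8 × 50.12 = 4.01 × 10⁵.
Original = 88.8 ng/mL × 4.01 × 10⁵ = 3.56 × 10⁷ ng/mL = 35.6 mg/mL.

35.6 mg/mL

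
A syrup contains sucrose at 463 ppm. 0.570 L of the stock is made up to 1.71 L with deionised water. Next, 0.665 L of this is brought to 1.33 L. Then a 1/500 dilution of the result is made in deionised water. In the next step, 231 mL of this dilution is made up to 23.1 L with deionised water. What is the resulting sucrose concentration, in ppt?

Overall dilution factor = 3 × 2 × 500 × 100 = 3.00 × 10⁵.
463 ppm / 3.00 × 10⁵ = 1.54 × 10⁻³ ppm = 1540 ppt.

1540 ppt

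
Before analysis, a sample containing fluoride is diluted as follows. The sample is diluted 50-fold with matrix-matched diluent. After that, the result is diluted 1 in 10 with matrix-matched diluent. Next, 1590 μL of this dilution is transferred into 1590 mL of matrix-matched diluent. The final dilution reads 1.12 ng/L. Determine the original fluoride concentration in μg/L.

Overall dilution factor = 50 × 10 × 1001 = 5.00 × 10⁵.
Original = 1.12 ng/L × 5.00 × 10⁵ = 5.61 × 10⁵ ng/L = 561 μg/L.

561 μg/L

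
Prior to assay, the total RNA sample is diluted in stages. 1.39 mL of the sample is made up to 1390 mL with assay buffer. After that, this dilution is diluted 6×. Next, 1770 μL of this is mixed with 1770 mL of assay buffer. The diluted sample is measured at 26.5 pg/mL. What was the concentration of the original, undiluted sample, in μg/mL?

Overall dilution factor = 1000 × 6 × 1001 = 6.01 × 10⁶.
Original = 26.5 pg/mL × 6.01 × 10⁶ = 1.59 × 10⁸ pg/mL = 159 μg/mL.

159 μg/mL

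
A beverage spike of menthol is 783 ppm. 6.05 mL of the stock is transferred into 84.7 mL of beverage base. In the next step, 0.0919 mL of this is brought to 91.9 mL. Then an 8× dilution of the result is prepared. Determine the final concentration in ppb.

Overall dilution factor = 15 × 1000 × 8 = 1.20 × 10⁵.
783 ppm / 1.20 × 10⁵ = 6.52 × 10⁻³ ppm = 6.52 ppb.

6.52 ppb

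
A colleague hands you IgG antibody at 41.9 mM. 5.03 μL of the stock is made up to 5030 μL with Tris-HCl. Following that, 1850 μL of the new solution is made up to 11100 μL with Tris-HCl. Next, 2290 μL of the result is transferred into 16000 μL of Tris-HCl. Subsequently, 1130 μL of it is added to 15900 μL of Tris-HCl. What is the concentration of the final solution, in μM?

0.0580 μM

Overall dilution factor = 1000 × 6 × 7.987 × 15.07 = 7.22 × 10⁵.
41.9 mM / 7.22 × 10⁵ = 5.80 × 10⁻⁵ mM = 0.0580 μM.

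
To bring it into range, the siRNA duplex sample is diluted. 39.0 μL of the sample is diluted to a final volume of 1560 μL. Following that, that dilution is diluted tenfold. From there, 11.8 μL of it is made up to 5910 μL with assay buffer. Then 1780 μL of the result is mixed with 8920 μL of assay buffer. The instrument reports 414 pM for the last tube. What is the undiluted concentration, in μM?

Overall dilution factor = 40 × 10 × 500.8 × 6.011 = 1.20 × 10⁶.
Original = 414 pM × 1.20 × 10⁶ = 4.99 × 10⁸ pM = 499 μM.

499 μM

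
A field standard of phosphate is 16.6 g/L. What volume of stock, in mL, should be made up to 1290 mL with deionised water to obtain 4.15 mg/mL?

322 mL

4.15 mg/mL = 4.15 g/L.
V₁ = C₂V₂/C₁ = 4.15 × 1290 / 16.6 = 322 mL.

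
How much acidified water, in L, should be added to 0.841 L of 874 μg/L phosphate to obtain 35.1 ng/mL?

20.1 L

35.1 ng/mL = 35.1 μg/L.
V₂ = C₁V₁/C₂ = 874 × 0.841 / 35.1 = 20.9 L.
Diluent to add = V₂ − V₁ = 20.9 − 0.841 = 20.1 L.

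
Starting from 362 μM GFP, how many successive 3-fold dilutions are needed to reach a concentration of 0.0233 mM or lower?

3

Need 3ⁿ ≥ 15.5, so n ≥ log(15.5)/log(3) = 2.50.
Minimum whole steps: n = 3.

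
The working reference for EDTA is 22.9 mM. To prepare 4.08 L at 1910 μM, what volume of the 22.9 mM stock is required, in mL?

1910 μM = 1.91 mM.
V₁ = C₂V₂/C₁ = 1.91 × 4.08 / 22.9 = 0.340 L = 340 mL.

340 mL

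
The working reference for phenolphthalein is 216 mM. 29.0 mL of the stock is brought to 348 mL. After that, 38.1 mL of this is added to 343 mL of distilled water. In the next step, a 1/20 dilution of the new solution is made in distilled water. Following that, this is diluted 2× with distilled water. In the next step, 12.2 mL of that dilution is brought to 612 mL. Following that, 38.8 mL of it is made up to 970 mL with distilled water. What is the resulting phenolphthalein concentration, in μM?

Overall dilution factor = 12 × 10.00 × 20 × 2 × 50.16 × 25 = 6.02 × 10⁶.
216 mM / 6.02 × 10⁶ = 3.59 × 10⁻⁵ mM = 0.0359 μM.

0.0359 μM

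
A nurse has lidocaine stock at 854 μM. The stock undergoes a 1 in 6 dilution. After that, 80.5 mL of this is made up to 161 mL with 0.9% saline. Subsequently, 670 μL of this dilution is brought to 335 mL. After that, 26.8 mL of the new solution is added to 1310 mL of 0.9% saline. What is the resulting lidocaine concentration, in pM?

Overall dilution factor = 6 × 2 × 500 × 49.88 = 2.99 × 10⁵.
854 μM / 2.99 × 10⁵ = 2.85 × 10⁻³ μM = 2850 pM.

2850 pM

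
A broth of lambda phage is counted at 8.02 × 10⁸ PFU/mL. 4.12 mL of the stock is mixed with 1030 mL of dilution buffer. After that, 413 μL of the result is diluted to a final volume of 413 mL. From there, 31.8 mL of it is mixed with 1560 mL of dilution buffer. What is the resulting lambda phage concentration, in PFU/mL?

63.8 PFU/mL

Overall dilution factor = 251 × 1000 × 50.06 = 1.26 × 10⁷.
8.02 × 10⁸ PFU/mL / 1.26 × 10⁷ = 63.8 PFU/mL.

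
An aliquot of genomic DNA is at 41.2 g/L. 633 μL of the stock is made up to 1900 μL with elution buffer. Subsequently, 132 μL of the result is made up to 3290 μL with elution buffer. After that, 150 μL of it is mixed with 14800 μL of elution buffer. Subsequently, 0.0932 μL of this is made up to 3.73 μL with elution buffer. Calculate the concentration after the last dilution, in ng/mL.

Overall dilution factor = 3.002 × 24.92 × 99.67 × 40.02 = 2.98 × 10⁵.
41.2 g/L / 2.98 × 10⁵ = 1.38 × 10⁻⁴ g/L = 138 ng/mL.

138 ng/mL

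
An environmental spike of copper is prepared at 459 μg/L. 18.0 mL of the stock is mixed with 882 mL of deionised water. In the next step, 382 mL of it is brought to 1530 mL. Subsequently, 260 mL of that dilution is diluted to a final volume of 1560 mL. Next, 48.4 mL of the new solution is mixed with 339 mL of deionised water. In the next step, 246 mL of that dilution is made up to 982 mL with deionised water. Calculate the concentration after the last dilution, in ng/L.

12.0 ng/L

Overall dilution factor = 50 × 4.005 × 6 × 8.004 × 3.992 = 3.84 × 10⁴.
459 μg/L / 3.84 × 10⁴ = 0.0120 μg/L = 12.0 ng/L.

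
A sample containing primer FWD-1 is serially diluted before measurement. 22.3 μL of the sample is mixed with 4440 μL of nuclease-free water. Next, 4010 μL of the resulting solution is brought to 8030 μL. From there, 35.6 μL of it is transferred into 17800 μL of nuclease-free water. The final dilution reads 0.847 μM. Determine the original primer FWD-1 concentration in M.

0.170 M

Overall dilution factor = 200.1 × 2.002 × 501 = 2.01 × 10⁵.
Original = 0.847 μM × 2.01 × 10⁵ = 1.70 × 10⁵ μM = 0.170 M.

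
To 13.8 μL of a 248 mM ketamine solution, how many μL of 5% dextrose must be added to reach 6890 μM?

483 μL

6890 μM = 6.89 mM.
V₂ = C₁V₁/C₂ = 248 × 13.8 / 6.89 = 497 μL.
Diluent to add = V₂ − V₁ = 497 − 13.8 = 483 μL.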